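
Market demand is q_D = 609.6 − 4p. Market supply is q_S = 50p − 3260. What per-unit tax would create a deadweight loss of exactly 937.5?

In inverse form: demand p = 152.4 − 0.25q, supply p = 65.2 + 0.02q.
Competitive equilibrium: 152.4 − 0.25q = 65.2 + 0.02q → q* = 322.963, p* = 71.6593.
A tax t gives Δq = t/0.27 and wedge t, so DWL = t²/0.54.
t²/0.54 = 937.5 → t² = 506.25 → t = 22.5.

22.5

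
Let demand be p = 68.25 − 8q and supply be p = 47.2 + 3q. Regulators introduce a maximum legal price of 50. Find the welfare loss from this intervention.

5.29

Competitive equilibrium: 68.25 − 8q = 47.2 + 3q → q* = 1.9136, p* = 52.9409.
At the ceiling p = 50, quantity supplied = (50 − 47.2)/3 = 0.9333.
Willingness to pay at q' = 0.9333: 68.25 − 8·0.9333 = 60.7836.
Δq = 1.9136 − 0.9333 = 0.9803; wedge = 60.7836 − 50 = 10.7836.
Welfare loss = ½ × 0.9803 × 10.7836 = 5.29.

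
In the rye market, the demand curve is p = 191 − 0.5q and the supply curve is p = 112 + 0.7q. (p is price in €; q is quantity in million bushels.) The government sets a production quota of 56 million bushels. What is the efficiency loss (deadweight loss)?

Competitive equilibrium: 191 − 0.5q = 112 + 0.7q → q* = 65.8333, p* = 158.0833.
At q = 56: demand price = 191 − 0.5·56 = 163; supply price = 112 + 0.7·56 = 151.2.
Δq = 65.8333 − 56 = 9.8333; wedge = 163 − 151.2 = 11.8.
Welfare loss = ½ × 9.8333 × 11.8 = €58.02 million.

€58.02 million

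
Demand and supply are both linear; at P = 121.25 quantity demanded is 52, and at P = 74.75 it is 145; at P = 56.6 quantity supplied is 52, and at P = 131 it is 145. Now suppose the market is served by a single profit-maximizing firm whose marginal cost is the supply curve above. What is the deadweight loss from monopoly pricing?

Demand slope = (74.75 − 121.25)/(145 − 52) = −0.5, so P = 147.25 − 0.5Q.
Supply slope = (131 − 56.6)/(145 − 52) = 0.8, so P = 15 + 0.8Q.
Competitive equilibrium: 147.25 − 0.5Q = 15 + 0.8Q → Q* = 101.73077, P* = 96.38462.
Marginal revenue: MR = 147.25 − Q. Set MR = MC: 147.25 − Q = 15 + 0.8Q → Q_m = 73.47222.
Price P_m = 147.25 − 0.5·73.47222 = 110.51389; MC(Q_m) = 15 + 0.8·73.47222 = 73.77778.
Competitive Q* = 101.73077, so ΔQ = 28.25855; wedge = 110.51389 − 73.77778 = 36.73611.
Deadweight loss = ½ × 28.25855 × 36.73611 = 519.05.

519.05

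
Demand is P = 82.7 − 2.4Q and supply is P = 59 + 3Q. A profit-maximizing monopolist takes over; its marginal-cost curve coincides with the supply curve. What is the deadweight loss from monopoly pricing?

Competitive equilibrium: 82.7 − 2.4Q = 59 + 3Q → Q* = 4.3889, P* = 72.1667.
Marginal revenue: MR = 82.7 − 4.8Q. Set MR = MC: 82.7 − 4.8Q = 59 + 3Q → Q_m = 3.0385.
Price P_m = 82.7 − 2.4·3.0385 = 75.4076; MC(Q_m) = 59 + 3·3.0385 = 68.1155.
Competitive Q* = 4.3889, so ΔQ = 1.3504; wedge = 75.4076 − 68.1155 = 7.2921.
Welfare loss = ½ × 1.3504 × 7.2921 = 4.92.

4.92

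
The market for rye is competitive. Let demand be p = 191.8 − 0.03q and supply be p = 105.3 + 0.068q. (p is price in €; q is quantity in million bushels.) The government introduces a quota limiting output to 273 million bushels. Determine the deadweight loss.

Competitive equilibrium: 191.8 − 0.03q = 105.3 + 0.068q → q* = 882.6531, p* = 165.3204.
At q = 273: demand price = 191.8 − 0.03·273 = 183.61; supply price = 105.3 + 0.068·273 = 123.864.
Δq = 882.6531 − 273 = 609.6531; wedge = 183.61 − 123.864 = 59.746.
Deadweight loss = ½ × 609.6531 × 59.746 = €18212.17 million.

€18212.17 million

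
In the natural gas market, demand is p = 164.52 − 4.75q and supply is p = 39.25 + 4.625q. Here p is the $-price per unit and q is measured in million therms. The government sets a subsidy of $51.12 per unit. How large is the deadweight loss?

Competitive equilibrium: 164.52 − 4.75q = 39.25 + 4.625q → q* = 13.3621, p* = 101.0499.
The subsidy lowers effective supply by 51.12: p = 4.625q − 11.87.
New quantity: 164.52 − 4.75q = 4.625q − 11.87 → q' = 18.8149.
Overproduction Δq = 18.8149 − 13.3621 = 5.4528; wedge = subsidy = 51.12.
Welfare loss = ½ × 5.4528 × 51.12 = $139.37 million.

$139.37 million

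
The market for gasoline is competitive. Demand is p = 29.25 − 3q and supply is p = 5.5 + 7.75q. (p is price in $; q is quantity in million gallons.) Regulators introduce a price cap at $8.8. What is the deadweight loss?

$17.10 million

Competitive equilibrium: 29.25 − 3q = 5.5 + 7.75q → q* = 2.2093, p* = 22.6221.
At the ceiling p = 8.8, quantity supplied = (8.8 − 5.5)/7.75 = 0.4258.
Willingness to pay at q' = 0.4258: 29.25 − 3·0.4258 = 27.9726.
Δq = 2.2093 − 0.4258 = 1.7835; wedge = 27.9726 − 8.8 = 19.1726.
The triangle = ½ × 1.7835 × 19.1726 = $17.10 million.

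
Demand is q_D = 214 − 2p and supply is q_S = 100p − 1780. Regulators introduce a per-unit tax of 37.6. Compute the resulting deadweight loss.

In inverse form: demand p = 107 − 0.5q, supply p = 17.8 + 0.01q.
Competitive equilibrium: 107 − 0.5q = 17.8 + 0.01q → q* = 174.902, p* = 19.549.
With the tax, the buyer price exceeds the seller price by 37.6: (107 − 0.5q) − (17.8 + 0.01q) = 37.6 → q' = 101.1765.
Δq = 174.902 − 101.1765 = 73.7255; the wedge equals the tax, 37.6.
Welfare loss = ½ × 73.7255 × 37.6 = 1386.04.

1386.04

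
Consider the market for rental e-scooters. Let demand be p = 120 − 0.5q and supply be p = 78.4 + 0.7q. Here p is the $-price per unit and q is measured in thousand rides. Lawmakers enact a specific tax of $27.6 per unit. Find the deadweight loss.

Competitive equilibrium: 120 − 0.5q = 78.4 + 0.7q → q* = 34.6667, p* = 102.6667.
With the tax, the buyer price exceeds the seller price by 27.6: (120 − 0.5q) − (78.4 + 0.7q) = 27.6 → q' = 11.6667.
Δq = 34.6667 − 11.6667 = 23; the wedge equals the tax, 27.6.
DWL = ½ × 23 × 27.6 = $317.40 thousand.

$317.40 thousand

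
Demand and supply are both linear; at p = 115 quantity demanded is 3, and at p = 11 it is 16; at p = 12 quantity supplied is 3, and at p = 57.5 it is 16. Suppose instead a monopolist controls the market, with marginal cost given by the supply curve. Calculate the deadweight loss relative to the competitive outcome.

138.35

Demand slope = (11 − 115)/(16 − 3) = −8, so p = 139 − 8q.
Supply slope = (57.5 − 12)/(16 − 3) = 3.5, so p = 1.5 + 3.5q.
Competitive equilibrium: 139 − 8q = 1.5 + 3.5q → q* = 11.9565, p* = 43.3478.
Marginal revenue: MR = 139 − 16q. Set MR = MC: 139 − 16q = 1.5 + 3.5q → q_m = 7.0513.
Price p_m = 139 − 8·7.0513 = 82.5896; MC(q_m) = 1.5 + 3.5·7.0513 = 26.1796.
Competitive q* = 11.9565, so Δq = 4.9052; wedge = 82.5896 − 26.1796 = 56.41.
Welfare loss = ½ × 4.9052 × 56.41 = 138.35.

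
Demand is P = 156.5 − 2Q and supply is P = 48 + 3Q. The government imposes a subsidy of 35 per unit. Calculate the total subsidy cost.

Competitive equilibrium: 156.5 − 2Q = 48 + 3Q → Q* = 21.7, P* = 113.1.
The subsidy lowers effective supply by 35: P = 13 + 3Q.
New quantity: 156.5 − 2Q = 13 + 3Q → Q' = 28.7.
Total subsidy cost = 35 × 28.7 = 1004.50.

1004.50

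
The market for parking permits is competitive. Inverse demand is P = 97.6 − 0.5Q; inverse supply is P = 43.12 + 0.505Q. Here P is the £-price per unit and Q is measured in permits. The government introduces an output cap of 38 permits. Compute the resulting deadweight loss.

Competitive equilibrium: 97.6 − 0.5Q = 43.12 + 0.505Q → Q* = 54.209, P* = 70.4955.
At Q = 38: demand price = 97.6 − 0.5·38 = 78.6; supply price = 43.12 + 0.505·38 = 62.31.
ΔQ = 54.209 − 38 = 16.209; wedge = 78.6 − 62.31 = 16.29.
Welfare loss = ½ × 16.209 × 16.29 = £132.02.

£132.02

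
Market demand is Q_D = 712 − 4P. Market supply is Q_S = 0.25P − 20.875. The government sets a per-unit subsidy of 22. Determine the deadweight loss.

In inverse form: demand P = 178 − 0.25Q, supply P = 83.5 + 4Q.
Competitive equilibrium: 178 − 0.25Q = 83.5 + 4Q → Q* = 22.2353, P* = 172.4412.
The subsidy lowers effective supply by 22: P = 61.5 + 4Q.
New quantity: 178 − 0.25Q = 61.5 + 4Q → Q' = 27.4118.
Overproduction ΔQ = 27.4118 − 22.2353 = 5.1765; wedge = subsidy = 22.
The triangle = ½ × 5.1765 × 22 = 56.94.

56.94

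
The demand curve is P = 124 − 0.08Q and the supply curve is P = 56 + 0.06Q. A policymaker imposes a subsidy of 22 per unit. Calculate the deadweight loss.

1728.57

Competitive equilibrium: 124 − 0.08Q = 56 + 0.06Q → Q* = 485.7143, P* = 85.1429.
The subsidy lowers effective supply by 22: P = 34 + 0.06Q.
New quantity: 124 − 0.08Q = 34 + 0.06Q → Q' = 642.8571.
Overproduction ΔQ = 642.8571 − 485.7143 = 157.1428; wedge = subsidy = 22.
Welfare loss = ½ × 157.1428 × 22 = 1728.57.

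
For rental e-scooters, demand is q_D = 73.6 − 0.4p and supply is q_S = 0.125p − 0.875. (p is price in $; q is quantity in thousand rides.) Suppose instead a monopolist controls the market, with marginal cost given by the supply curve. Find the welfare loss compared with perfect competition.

In inverse form: demand p = 184 − 2.5q, supply p = 7 + 8q.
Competitive equilibrium: 184 − 2.5q = 7 + 8q → q* = 16.8571, p* = 141.8571.
Marginal revenue: MR = 184 − 5q. Set MR = MC: 184 − 5q = 7 + 8q → q_m = 13.6154.
Price p_m = 184 − 2.5·13.6154 = 149.9615; MC(q_m) = 7 + 8·13.6154 = 115.9232.
Competitive q* = 16.8571, so Δq = 3.2417; wedge = 149.9615 − 115.9232 = 34.0383.
The triangle = ½ × 3.2417 × 34.0383 = $55.17 thousand.

$55.17 thousand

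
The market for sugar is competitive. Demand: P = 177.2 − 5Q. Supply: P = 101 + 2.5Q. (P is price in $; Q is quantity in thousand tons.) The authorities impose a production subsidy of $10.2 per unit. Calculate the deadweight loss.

Competitive equilibrium: 177.2 − 5Q = 101 + 2.5Q → Q* = 10.16, P* = 126.4.
The subsidy lowers effective supply by 10.2: P = 90.8 + 2.5Q.
New quantity: 177.2 − 5Q = 90.8 + 2.5Q → Q' = 11.52.
Overproduction ΔQ = 11.52 − 10.16 = 1.36; wedge = subsidy = 10.2.
Deadweight loss = ½ × 1.36 × 10.2 = $6.936 thousand.

$6.936 thousand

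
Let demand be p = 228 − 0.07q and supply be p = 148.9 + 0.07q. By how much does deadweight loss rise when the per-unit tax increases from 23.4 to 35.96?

2662.72

Competitive equilibrium: 228 − 0.07q = 148.9 + 0.07q → q* = 565, p* = 188.45.
For a per-unit tax t: Δq = t/0.14, so DWL = ½·t·(t/0.14) = t²/0.28.
At t = 23.4: DWL = 1955.571. At t = 35.96: DWL = 4618.291.
Increase = 4618.291 − 1955.571 = 2662.72.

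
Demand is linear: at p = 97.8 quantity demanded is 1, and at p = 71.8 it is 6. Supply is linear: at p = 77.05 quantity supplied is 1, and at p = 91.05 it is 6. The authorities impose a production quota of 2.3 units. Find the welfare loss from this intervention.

Demand slope = (71.8 − 97.8)/(6 − 1) = −5.2, so p = 103 − 5.2q.
Supply slope = (91.05 − 77.05)/(6 − 1) = 2.8, so p = 74.25 + 2.8q.
Competitive equilibrium: 103 − 5.2q = 74.25 + 2.8q → q* = 3.5938, p* = 84.3125.
At q = 2.3: demand price = 103 − 5.2·2.3 = 91.04; supply price = 74.25 + 2.8·2.3 = 80.69.
Δq = 3.5938 − 2.3 = 1.2938; wedge = 91.04 − 80.69 = 10.35.
The triangle = ½ × 1.2938 × 10.35 = 6.70.

6.70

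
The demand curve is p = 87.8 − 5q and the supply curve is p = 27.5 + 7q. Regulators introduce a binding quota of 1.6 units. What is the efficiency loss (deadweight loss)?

Competitive equilibrium: 87.8 − 5q = 27.5 + 7q → q* = 5.025, p* = 62.675.
At q = 1.6: demand price = 87.8 − 5·1.6 = 79.8; supply price = 27.5 + 7·1.6 = 38.7.
Δq = 5.025 − 1.6 = 3.425; wedge = 79.8 − 38.7 = 41.1.
Welfare loss = ½ × 3.425 × 41.1 = 70.38.

70.38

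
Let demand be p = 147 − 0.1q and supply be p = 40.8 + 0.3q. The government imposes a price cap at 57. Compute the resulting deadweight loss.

Competitive equilibrium: 147 − 0.1q = 40.8 + 0.3q → q* = 265.5, p* = 120.45.
At the ceiling p = 57, quantity supplied = (57 − 40.8)/0.3 = 54.
Willingness to pay at q' = 54: 147 − 0.1·54 = 141.6.
Δq = 265.5 − 54 = 211.5; wedge = 141.6 − 57 = 84.6.
Welfare loss = ½ × 211.5 × 84.6 = 8946.45.

8946.45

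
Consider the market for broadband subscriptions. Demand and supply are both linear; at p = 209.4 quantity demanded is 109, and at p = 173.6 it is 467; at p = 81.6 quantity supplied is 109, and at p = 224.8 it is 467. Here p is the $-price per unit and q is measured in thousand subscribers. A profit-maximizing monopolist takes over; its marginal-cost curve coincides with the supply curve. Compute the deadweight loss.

$923.15 thousand

Demand slope = (173.6 − 209.4)/(467 − 109) = −0.1, so p = 220.3 − 0.1q.
Supply slope = (224.8 − 81.6)/(467 − 109) = 0.4, so p = 38 + 0.4q.
Competitive equilibrium: 220.3 − 0.1q = 38 + 0.4q → q* = 364.6, p* = 183.84.
Marginal revenue: MR = 220.3 − 0.2q. Set MR = MC: 220.3 − 0.2q = 38 + 0.4q → q_m = 303.8333.
Price p_m = 220.3 − 0.1·303.8333 = 189.9167; MC(q_m) = 38 + 0.4·303.8333 = 159.5333.
Competitive q* = 364.6, so Δq = 60.7667; wedge = 189.9167 − 159.5333 = 30.3834.
The triangle = ½ × 60.7667 × 30.3834 = $923.15 thousand.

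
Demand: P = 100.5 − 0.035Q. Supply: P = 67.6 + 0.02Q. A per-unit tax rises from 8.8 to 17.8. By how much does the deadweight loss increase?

2176.36

Competitive equilibrium: 100.5 − 0.035Q = 67.6 + 0.02Q → Q* = 598.1818, P* = 79.5636.
For a per-unit tax t: ΔQ = t/0.055, so DWL = ½·t·(t/0.055) = t²/0.11.
At t = 8.8: DWL = 704. At t = 17.8: DWL = 2880.364.
Increase = 2880.364 − 704 = 2176.36.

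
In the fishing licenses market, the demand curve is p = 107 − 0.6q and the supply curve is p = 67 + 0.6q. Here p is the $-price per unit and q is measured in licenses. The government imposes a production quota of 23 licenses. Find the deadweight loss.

Competitive equilibrium: 107 − 0.6q = 67 + 0.6q → q* = 33.3333, p* = 87.
At q = 23: demand price = 107 − 0.6·23 = 93.2; supply price = 67 + 0.6·23 = 80.8.
Δq = 33.3333 − 23 = 10.3333; wedge = 93.2 − 80.8 = 12.4.
The triangle = ½ × 10.3333 × 12.4 = $64.07.

$64.07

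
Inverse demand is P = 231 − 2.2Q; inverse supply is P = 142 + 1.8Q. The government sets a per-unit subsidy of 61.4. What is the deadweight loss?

471.245

Competitive equilibrium: 231 − 2.2Q = 142 + 1.8Q → Q* = 22.25, P* = 182.05.
The subsidy lowers effective supply by 61.4: P = 80.6 + 1.8Q.
New quantity: 231 − 2.2Q = 80.6 + 1.8Q → Q' = 37.6.
Overproduction ΔQ = 37.6 − 22.25 = 15.35; wedge = subsidy = 61.4.
Deadweight loss = ½ × 15.35 × 61.4 = 471.245.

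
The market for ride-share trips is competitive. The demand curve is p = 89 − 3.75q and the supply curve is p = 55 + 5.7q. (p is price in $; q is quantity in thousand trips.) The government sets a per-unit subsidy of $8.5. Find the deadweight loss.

$3.82 thousand

Competitive equilibrium: 89 − 3.75q = 55 + 5.7q → q* = 3.5979, p* = 75.5079.
The subsidy lowers effective supply by 8.5: p = 46.5 + 5.7q.
New quantity: 89 − 3.75q = 46.5 + 5.7q → q' = 4.4974.
Overproduction Δq = 4.4974 − 3.5979 = 0.8995; wedge = subsidy = 8.5.
DWL = ½ × 0.8995 × 8.5 = $3.82 thousand.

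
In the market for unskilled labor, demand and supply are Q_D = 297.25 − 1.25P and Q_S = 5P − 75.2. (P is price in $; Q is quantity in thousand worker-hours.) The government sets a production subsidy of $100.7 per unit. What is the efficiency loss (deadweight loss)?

$5070.245 thousand

In inverse form: demand P = 237.8 − 0.8Q, supply P = 15.04 + 0.2Q.
Competitive equilibrium: 237.8 − 0.8Q = 15.04 + 0.2Q → Q* = 222.76, P* = 59.592.
The subsidy lowers effective supply by 100.7: P = 0.2Q − 85.66.
New quantity: 237.8 − 0.8Q = 0.2Q − 85.66 → Q' = 323.46.
Overproduction ΔQ = 323.46 − 222.76 = 100.7; wedge = subsidy = 100.7.
DWL = ½ × 100.7 × 100.7 = $5070.245 thousand.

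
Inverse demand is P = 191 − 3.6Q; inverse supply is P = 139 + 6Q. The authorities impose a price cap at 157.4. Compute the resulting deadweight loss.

26.508

Competitive equilibrium: 191 − 3.6Q = 139 + 6Q → Q* = 5.4167, P* = 171.5.
At the ceiling P = 157.4, quantity supplied = (157.4 − 139)/6 = 3.0667.
Willingness to pay at Q' = 3.0667: 191 − 3.6·3.0667 = 179.9599.
ΔQ = 5.4167 − 3.0667 = 2.35; wedge = 179.9599 − 157.4 = 22.5599.
The triangle = ½ × 2.35 × 22.5599 = 26.508.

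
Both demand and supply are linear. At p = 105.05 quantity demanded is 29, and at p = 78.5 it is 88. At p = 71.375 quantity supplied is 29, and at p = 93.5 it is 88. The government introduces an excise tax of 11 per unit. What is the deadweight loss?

Demand slope = (78.5 − 105.05)/(88 − 29) = −0.45, so p = 118.1 − 0.45q.
Supply slope = (93.5 − 71.375)/(88 − 29) = 0.375, so p = 60.5 + 0.375q.
Competitive equilibrium: 118.1 − 0.45q = 60.5 + 0.375q → q* = 69.8182, p* = 86.6818.
With the tax, the buyer price exceeds the seller price by 11: (118.1 − 0.45q) − (60.5 + 0.375q) = 11 → q' = 56.4848.
Δq = 69.8182 − 56.4848 = 13.3334; the wedge equals the tax, 11.
Welfare loss = ½ × 13.3334 × 11 = 73.33.

73.33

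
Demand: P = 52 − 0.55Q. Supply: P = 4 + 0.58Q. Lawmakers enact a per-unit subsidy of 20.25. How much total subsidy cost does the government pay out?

1223.06

Competitive equilibrium: 52 − 0.55Q = 4 + 0.58Q → Q* = 42.4779, P* = 28.6372.
The subsidy lowers effective supply by 20.25: P = 0.58Q − 16.25.
New quantity: 52 − 0.55Q = 0.58Q − 16.25 → Q' = 60.3982.
Total subsidy cost = 20.25 × 60.3982 = 1223.06.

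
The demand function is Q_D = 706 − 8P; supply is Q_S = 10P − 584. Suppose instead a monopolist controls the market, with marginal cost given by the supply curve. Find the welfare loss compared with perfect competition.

252.56

In inverse form: demand P = 88.25 − 0.125Q, supply P = 58.4 + 0.1Q.
Competitive equilibrium: 88.25 − 0.125Q = 58.4 + 0.1Q → Q* = 132.6667, P* = 71.6667.
Marginal revenue: MR = 88.25 − 0.25Q. Set MR = MC: 88.25 − 0.25Q = 58.4 + 0.1Q → Q_m = 85.2857.
Price P_m = 88.25 − 0.125·85.2857 = 77.5893; MC(Q_m) = 58.4 + 0.1·85.2857 = 66.9286.
Competitive Q* = 132.6667, so ΔQ = 47.381; wedge = 77.5893 − 66.9286 = 10.6607.
Welfare loss = ½ × 47.381 × 10.6607 = 252.56.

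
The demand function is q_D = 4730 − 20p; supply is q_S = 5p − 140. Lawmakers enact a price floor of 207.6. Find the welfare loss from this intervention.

8192

In inverse form: demand p = 236.5 − 0.05q, supply p = 28 + 0.2q.
Competitive equilibrium: 236.5 − 0.05q = 28 + 0.2q → q* = 834, p* = 194.8.
At the floor p = 207.6, quantity demanded = (236.5 − 207.6)/0.05 = 578.
Sellers' marginal cost at q' = 578: 28 + 0.2·578 = 143.6.
Δq = 834 − 578 = 256; wedge = 207.6 − 143.6 = 64.
The triangle = ½ × 256 × 64 = 8192.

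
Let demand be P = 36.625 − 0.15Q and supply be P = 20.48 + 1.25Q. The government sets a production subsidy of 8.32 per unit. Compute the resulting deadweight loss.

24.72

Competitive equilibrium: 36.625 − 0.15Q = 20.48 + 1.25Q → Q* = 11.5321, P* = 34.8952.
The subsidy lowers effective supply by 8.32: P = 12.16 + 1.25Q.
New quantity: 36.625 − 0.15Q = 12.16 + 1.25Q → Q' = 17.475.
Overproduction ΔQ = 17.475 − 11.5321 = 5.9429; wedge = subsidy = 8.32.
Deadweight loss = ½ × 5.9429 × 8.32 = 24.72.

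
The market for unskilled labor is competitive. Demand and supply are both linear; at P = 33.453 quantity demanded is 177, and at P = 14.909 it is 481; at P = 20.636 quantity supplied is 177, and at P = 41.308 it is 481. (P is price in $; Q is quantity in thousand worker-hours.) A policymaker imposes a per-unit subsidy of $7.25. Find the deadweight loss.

Demand slope = (14.909 − 33.453)/(481 − 177) = −0.061, so P = 44.25 − 0.061Q.
Supply slope = (41.308 − 20.636)/(481 − 177) = 0.068, so P = 8.6 + 0.068Q.
Competitive equilibrium: 44.25 − 0.061Q = 8.6 + 0.068Q → Q* = 276.3566, P* = 27.3922.
The subsidy lowers effective supply by 7.25: P = 1.35 + 0.068Q.
New quantity: 44.25 − 0.061Q = 1.35 + 0.068Q → Q' = 332.5581.
Overproduction ΔQ = 332.5581 − 276.3566 = 56.2015; wedge = subsidy = 7.25.
Deadweight loss = ½ × 56.2015 × 7.25 = $203.73 thousand.

$203.73 thousand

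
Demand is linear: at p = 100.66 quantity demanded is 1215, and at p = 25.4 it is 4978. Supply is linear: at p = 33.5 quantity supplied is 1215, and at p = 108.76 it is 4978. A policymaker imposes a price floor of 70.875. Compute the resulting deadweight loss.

Demand slope = (25.4 − 100.66)/(4978 − 1215) = −0.02, so p = 124.96 − 0.02q.
Supply slope = (108.76 − 33.5)/(4978 − 1215) = 0.02, so p = 9.2 + 0.02q.
Competitive equilibrium: 124.96 − 0.02q = 9.2 + 0.02q → q* = 2894, p* = 67.08.
At the floor p = 70.875, quantity demanded = (124.96 − 70.875)/0.02 = 2704.25.
Sellers' marginal cost at q' = 2704.25: 9.2 + 0.02·2704.25 = 63.285.
Δq = 2894 − 2704.25 = 189.75; wedge = 70.875 − 63.285 = 7.59.
Welfare loss = ½ × 189.75 × 7.59 = 720.10.

720.10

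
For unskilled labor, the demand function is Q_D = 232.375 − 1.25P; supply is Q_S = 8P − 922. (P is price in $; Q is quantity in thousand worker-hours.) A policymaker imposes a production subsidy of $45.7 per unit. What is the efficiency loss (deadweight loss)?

$1128.91 thousand

In inverse form: demand P = 185.9 − 0.8Q, supply P = 115.25 + 0.125Q.
Competitive equilibrium: 185.9 − 0.8Q = 115.25 + 0.125Q → Q* = 76.3784, P* = 124.7973.
The subsidy lowers effective supply by 45.7: P = 69.55 + 0.125Q.
New quantity: 185.9 − 0.8Q = 69.55 + 0.125Q → Q' = 125.7838.
Overproduction ΔQ = 125.7838 − 76.3784 = 49.4054; wedge = subsidy = 45.7.
DWL = ½ × 49.4054 × 45.7 = $1128.91 thousand.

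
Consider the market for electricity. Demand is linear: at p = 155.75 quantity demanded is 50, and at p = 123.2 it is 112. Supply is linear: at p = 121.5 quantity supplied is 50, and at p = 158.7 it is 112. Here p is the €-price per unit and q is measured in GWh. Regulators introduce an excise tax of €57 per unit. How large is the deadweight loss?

€1444

Demand slope = (123.2 − 155.75)/(112 − 50) = −0.525, so p = 182 − 0.525q.
Supply slope = (158.7 − 121.5)/(112 − 50) = 0.6, so p = 91.5 + 0.6q.
Competitive equilibrium: 182 − 0.525q = 91.5 + 0.6q → q* = 80.4444, p* = 139.7667.
With the tax, the buyer price exceeds the seller price by 57: (182 − 0.525q) − (91.5 + 0.6q) = 57 → q' = 29.7778.
Δq = 80.4444 − 29.7778 = 50.6666; the wedge equals the tax, 57.
Deadweight loss = ½ × 50.6666 × 57 = €1444.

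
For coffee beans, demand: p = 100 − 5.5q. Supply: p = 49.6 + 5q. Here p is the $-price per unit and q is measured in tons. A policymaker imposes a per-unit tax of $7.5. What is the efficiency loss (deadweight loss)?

Competitive equilibrium: 100 − 5.5q = 49.6 + 5q → q* = 4.8, p* = 73.6.
With the tax, the buyer price exceeds the seller price by 7.5: (100 − 5.5q) − (49.6 + 5q) = 7.5 → q' = 4.0857.
Δq = 4.8 − 4.0857 = 0.7143; the wedge equals the tax, 7.5.
Welfare loss = ½ × 0.7143 × 7.5 = $2.68.

$2.68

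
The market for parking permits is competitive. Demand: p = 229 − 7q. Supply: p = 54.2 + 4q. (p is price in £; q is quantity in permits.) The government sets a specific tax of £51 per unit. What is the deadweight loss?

£118.23

Competitive equilibrium: 229 − 7q = 54.2 + 4q → q* = 15.8909, p* = 117.7636.
With the tax, the buyer price exceeds the seller price by 51: (229 − 7q) − (54.2 + 4q) = 51 → q' = 11.2545.
Δq = 15.8909 − 11.2545 = 4.6364; the wedge equals the tax, 51.
Welfare loss = ½ × 4.6364 × 51 = £118.23.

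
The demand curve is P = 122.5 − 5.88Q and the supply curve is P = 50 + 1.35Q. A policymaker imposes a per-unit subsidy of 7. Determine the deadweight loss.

Competitive equilibrium: 122.5 − 5.88Q = 50 + 1.35Q → Q* = 10.0277, P* = 63.5373.
The subsidy lowers effective supply by 7: P = 43 + 1.35Q.
New quantity: 122.5 − 5.88Q = 43 + 1.35Q → Q' = 10.9959.
Overproduction ΔQ = 10.9959 − 10.0277 = 0.9682; wedge = subsidy = 7.
DWL = ½ × 0.9682 × 7 = 3.39.

3.39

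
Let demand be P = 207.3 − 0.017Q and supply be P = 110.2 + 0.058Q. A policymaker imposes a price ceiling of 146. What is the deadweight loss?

Competitive equilibrium: 207.3 − 0.017Q = 110.2 + 0.058Q → Q* = 1294.6667, P* = 185.2907.
At the ceiling P = 146, quantity supplied = (146 − 110.2)/0.058 = 617.2414.
Willingness to pay at Q' = 617.2414: 207.3 − 0.017·617.2414 = 196.8069.
ΔQ = 1294.6667 − 617.2414 = 677.4253; wedge = 196.8069 − 146 = 50.8069.
Deadweight loss = ½ × 677.4253 × 50.8069 = 17208.94.

17208.94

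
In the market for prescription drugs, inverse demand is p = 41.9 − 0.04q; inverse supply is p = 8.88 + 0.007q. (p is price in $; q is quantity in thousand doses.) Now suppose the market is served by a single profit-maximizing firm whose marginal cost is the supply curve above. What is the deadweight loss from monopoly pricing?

Competitive equilibrium: 41.9 − 0.04q = 8.88 + 0.007q → q* = 702.5532, p* = 13.7979.
Marginal revenue: MR = 41.9 − 0.08q. Set MR = MC: 41.9 − 0.08q = 8.88 + 0.007q → q_m = 379.5402.
Price p_m = 41.9 − 0.04·379.5402 = 26.7184; MC(q_m) = 8.88 + 0.007·379.5402 = 11.5368.
Competitive q* = 702.5532, so Δq = 323.013; wedge = 26.7184 − 11.5368 = 15.1816.
DWL = ½ × 323.013 × 15.1816 = $2451.93 thousand.

$2451.93 thousand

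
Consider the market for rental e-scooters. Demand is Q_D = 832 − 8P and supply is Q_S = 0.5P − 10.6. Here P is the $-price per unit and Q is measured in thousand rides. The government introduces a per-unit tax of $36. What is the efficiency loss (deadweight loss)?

In inverse form: demand P = 104 − 0.125Q, supply P = 21.2 + 2Q.
Competitive equilibrium: 104 − 0.125Q = 21.2 + 2Q → Q* = 38.9647, P* = 99.1294.
With the tax, the buyer price exceeds the seller price by 36: (104 − 0.125Q) − (21.2 + 2Q) = 36 → Q' = 22.0235.
ΔQ = 38.9647 − 22.0235 = 16.9412; the wedge equals the tax, 36.
Deadweight loss = ½ × 16.9412 × 36 = $304.94 thousand.

$304.94 thousand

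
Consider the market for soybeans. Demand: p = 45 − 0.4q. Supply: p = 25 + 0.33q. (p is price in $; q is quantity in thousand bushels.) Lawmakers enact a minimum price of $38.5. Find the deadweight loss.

Competitive equilibrium: 45 − 0.4q = 25 + 0.33q → q* = 27.3973, p* = 34.0411.
At the floor p = 38.5, quantity demanded = (45 − 38.5)/0.4 = 16.25.
Sellers' marginal cost at q' = 16.25: 25 + 0.33·16.25 = 30.3625.
Δq = 27.3973 − 16.25 = 11.1473; wedge = 38.5 − 30.3625 = 8.1375.
The triangle = ½ × 11.1473 × 8.1375 = $45.36 thousand.

$45.36 thousand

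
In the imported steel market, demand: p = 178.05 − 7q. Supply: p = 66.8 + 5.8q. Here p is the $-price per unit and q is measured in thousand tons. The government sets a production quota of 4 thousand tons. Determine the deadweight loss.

Competitive equilibrium: 178.05 − 7q = 66.8 + 5.8q → q* = 8.6914, p* = 117.2102.
At q = 4: demand price = 178.05 − 7·4 = 150.05; supply price = 66.8 + 5.8·4 = 90.
Δq = 8.6914 − 4 = 4.6914; wedge = 150.05 − 90 = 60.05.
Deadweight loss = ½ × 4.6914 × 60.05 = $140.86 thousand.

$140.86 thousand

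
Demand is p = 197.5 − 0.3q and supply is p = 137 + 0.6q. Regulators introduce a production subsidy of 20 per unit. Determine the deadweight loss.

Competitive equilibrium: 197.5 − 0.3q = 137 + 0.6q → q* = 67.2222, p* = 177.3333.
The subsidy lowers effective supply by 20: p = 117 + 0.6q.
New quantity: 197.5 − 0.3q = 117 + 0.6q → q' = 89.4444.
Overproduction Δq = 89.4444 − 67.2222 = 22.2222; wedge = subsidy = 20.
Welfare loss = ½ × 22.2222 × 20 = 222.22.

222.22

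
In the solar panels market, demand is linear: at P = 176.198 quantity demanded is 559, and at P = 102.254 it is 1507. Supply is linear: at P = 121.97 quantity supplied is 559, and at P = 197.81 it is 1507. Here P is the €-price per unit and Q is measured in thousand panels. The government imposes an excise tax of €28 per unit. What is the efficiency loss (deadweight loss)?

€2481.01 thousand

Demand slope = (102.254 − 176.198)/(1507 − 559) = −0.078, so P = 219.8 − 0.078Q.
Supply slope = (197.81 − 121.97)/(1507 − 559) = 0.08, so P = 77.25 + 0.08Q.
Competitive equilibrium: 219.8 − 0.078Q = 77.25 + 0.08Q → Q* = 902.2152, P* = 149.4272.
With the tax, the buyer price exceeds the seller price by 28: (219.8 − 0.078Q) − (77.25 + 0.08Q) = 28 → Q' = 725.
ΔQ = 902.2152 − 725 = 177.2152; the wedge equals the tax, 28.
The triangle = ½ × 177.2152 × 28 = €2481.01 thousand.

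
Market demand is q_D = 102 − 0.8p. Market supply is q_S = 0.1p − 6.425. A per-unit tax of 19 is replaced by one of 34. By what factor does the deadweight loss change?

3.202

In inverse form: demand p = 127.5 − 1.25q, supply p = 64.25 + 10q.
Competitive equilibrium: 127.5 − 1.25q = 64.25 + 10q → q* = 5.6222, p* = 120.4722.
For a per-unit tax t: Δq = t/11.25, so DWL = ½·t·(t/11.25) = t²/22.5.
At t = 19: DWL = 16.044. At t = 34: DWL = 51.378.
Ratio = (34/19)² = 3.202.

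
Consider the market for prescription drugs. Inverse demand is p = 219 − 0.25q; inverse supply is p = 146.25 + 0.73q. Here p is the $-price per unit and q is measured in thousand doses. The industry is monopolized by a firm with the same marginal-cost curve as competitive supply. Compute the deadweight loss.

Competitive equilibrium: 219 − 0.25q = 146.25 + 0.73q → q* = 74.2347, p* = 200.4413.
Marginal revenue: MR = 219 − 0.5q. Set MR = MC: 219 − 0.5q = 146.25 + 0.73q → q_m = 59.1463.
Price p_m = 219 − 0.25·59.1463 = 204.2134; MC(q_m) = 146.25 + 0.73·59.1463 = 189.4268.
Competitive q* = 74.2347, so Δq = 15.0884; wedge = 204.2134 − 189.4268 = 14.7866.
DWL = ½ × 15.0884 × 14.7866 = $111.55 thousand.

$111.55 thousand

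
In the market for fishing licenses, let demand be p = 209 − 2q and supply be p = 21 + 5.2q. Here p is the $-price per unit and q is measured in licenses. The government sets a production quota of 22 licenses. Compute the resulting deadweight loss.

$60.84

Competitive equilibrium: 209 − 2q = 21 + 5.2q → q* = 26.1111, p* = 156.7778.
At q = 22: demand price = 209 − 2·22 = 165; supply price = 21 + 5.2·22 = 135.4.
Δq = 26.1111 − 22 = 4.1111; wedge = 165 − 135.4 = 29.6.
Deadweight loss = ½ × 4.1111 × 29.6 = $60.84.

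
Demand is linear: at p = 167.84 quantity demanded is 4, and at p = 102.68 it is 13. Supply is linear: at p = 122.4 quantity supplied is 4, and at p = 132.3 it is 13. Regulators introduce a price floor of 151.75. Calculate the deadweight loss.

Demand slope = (102.68 − 167.84)/(13 − 4) = −7.24, so p = 196.8 − 7.24q.
Supply slope = (132.3 − 122.4)/(13 − 4) = 1.1, so p = 118 + 1.1q.
Competitive equilibrium: 196.8 − 7.24q = 118 + 1.1q → q* = 9.4484, p* = 128.3933.
At the floor p = 151.75, quantity demanded = (196.8 − 151.75)/7.24 = 6.2224.
Sellers' marginal cost at q' = 6.2224: 118 + 1.1·6.2224 = 124.8446.
Δq = 9.4484 − 6.2224 = 3.226; wedge = 151.75 − 124.8446 = 26.9054.
Welfare loss = ½ × 3.226 × 26.9054 = 43.40.

43.40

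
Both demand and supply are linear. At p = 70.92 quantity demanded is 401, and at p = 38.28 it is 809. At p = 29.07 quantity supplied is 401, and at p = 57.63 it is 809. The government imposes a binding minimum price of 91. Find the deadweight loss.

Demand slope = (38.28 − 70.92)/(809 − 401) = −0.08, so p = 103 − 0.08q.
Supply slope = (57.63 − 29.07)/(809 − 401) = 0.07, so p = 1 + 0.07q.
Competitive equilibrium: 103 − 0.08q = 1 + 0.07q → q* = 680, p* = 48.6.
At the floor p = 91, quantity demanded = (103 − 91)/0.08 = 150.
Sellers' marginal cost at q' = 150: 1 + 0.07·150 = 11.5.
Δq = 680 − 150 = 530; wedge = 91 − 11.5 = 79.5.
DWL = ½ × 530 × 79.5 = 21067.50.

21067.50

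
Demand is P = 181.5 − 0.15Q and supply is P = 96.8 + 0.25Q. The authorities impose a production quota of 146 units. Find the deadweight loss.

Competitive equilibrium: 181.5 − 0.15Q = 96.8 + 0.25Q → Q* = 211.75, P* = 149.7375.
At Q = 146: demand price = 181.5 − 0.15·146 = 159.6; supply price = 96.8 + 0.25·146 = 133.3.
ΔQ = 211.75 − 146 = 65.75; wedge = 159.6 − 133.3 = 26.3.
Deadweight loss = ½ × 65.75 × 26.3 = 864.61.

864.61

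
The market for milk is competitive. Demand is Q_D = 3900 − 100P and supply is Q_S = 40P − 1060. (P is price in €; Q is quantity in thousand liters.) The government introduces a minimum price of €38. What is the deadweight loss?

In inverse form: demand P = 39 − 0.01Q, supply P = 26.5 + 0.025Q.
Competitive equilibrium: 39 − 0.01Q = 26.5 + 0.025Q → Q* = 357.1429, P* = 35.4286.
At the floor P = 38, quantity demanded = (39 − 38)/0.01 = 100.
Sellers' marginal cost at Q' = 100: 26.5 + 0.025·100 = 29.
ΔQ = 357.1429 − 100 = 257.1429; wedge = 38 − 29 = 9.
Deadweight loss = ½ × 257.1429 × 9 = €1157.14 thousand.

€1157.14 thousand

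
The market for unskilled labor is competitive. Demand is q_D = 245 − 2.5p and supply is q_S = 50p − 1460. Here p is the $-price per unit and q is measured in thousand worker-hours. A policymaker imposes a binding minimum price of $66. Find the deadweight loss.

$1475.05 thousand

In inverse form: demand p = 98 − 0.4q, supply p = 29.2 + 0.02q.
Competitive equilibrium: 98 − 0.4q = 29.2 + 0.02q → q* = 163.8095, p* = 32.4762.
At the floor p = 66, quantity demanded = (98 − 66)/0.4 = 80.
Sellers' marginal cost at q' = 80: 29.2 + 0.02·80 = 30.8.
Δq = 163.8095 − 80 = 83.8095; wedge = 66 − 30.8 = 35.2.
Deadweight loss = ½ × 83.8095 × 35.2 = $1475.05 thousand.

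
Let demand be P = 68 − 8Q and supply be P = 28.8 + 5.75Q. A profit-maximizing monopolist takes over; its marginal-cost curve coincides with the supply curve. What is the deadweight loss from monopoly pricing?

Competitive equilibrium: 68 − 8Q = 28.8 + 5.75Q → Q* = 2.8509, P* = 45.1927.
Marginal revenue: MR = 68 − 16Q. Set MR = MC: 68 − 16Q = 28.8 + 5.75Q → Q_m = 1.8023.
Price P_m = 68 − 8·1.8023 = 53.5816; MC(Q_m) = 28.8 + 5.75·1.8023 = 39.1632.
Competitive Q* = 2.8509, so ΔQ = 1.0486; wedge = 53.5816 − 39.1632 = 14.4184.
The triangle = ½ × 1.0486 × 14.4184 = 7.56.

7.56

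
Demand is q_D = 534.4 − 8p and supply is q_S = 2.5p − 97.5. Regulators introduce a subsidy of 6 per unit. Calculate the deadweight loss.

In inverse form: demand p = 66.8 − 0.125q, supply p = 39 + 0.4q.
Competitive equilibrium: 66.8 − 0.125q = 39 + 0.4q → q* = 52.9524, p* = 60.181.
The subsidy lowers effective supply by 6: p = 33 + 0.4q.
New quantity: 66.8 − 0.125q = 33 + 0.4q → q' = 64.381.
Overproduction Δq = 64.381 − 52.9524 = 11.4286; wedge = subsidy = 6.
The triangle = ½ × 11.4286 × 6 = 34.29.

34.29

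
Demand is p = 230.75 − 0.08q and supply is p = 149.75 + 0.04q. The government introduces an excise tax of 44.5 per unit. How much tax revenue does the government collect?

13535.42

Competitive equilibrium: 230.75 − 0.08q = 149.75 + 0.04q → q* = 675, p* = 176.75.
With the tax, the buyer price exceeds the seller price by 44.5: (230.75 − 0.08q) − (149.75 + 0.04q) = 44.5 → q' = 304.1667.
Tax revenue = 44.5 × 304.1667 = 13535.42.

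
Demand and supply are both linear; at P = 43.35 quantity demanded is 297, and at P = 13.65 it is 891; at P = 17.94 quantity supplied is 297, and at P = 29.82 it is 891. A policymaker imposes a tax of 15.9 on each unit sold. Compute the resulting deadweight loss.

Demand slope = (13.65 − 43.35)/(891 − 297) = −0.05, so P = 58.2 − 0.05Q.
Supply slope = (29.82 − 17.94)/(891 − 297) = 0.02, so P = 12 + 0.02Q.
Competitive equilibrium: 58.2 − 0.05Q = 12 + 0.02Q → Q* = 660, P* = 25.2.
With the tax, the buyer price exceeds the seller price by 15.9: (58.2 − 0.05Q) − (12 + 0.02Q) = 15.9 → Q' = 432.8571.
ΔQ = 660 − 432.8571 = 227.1429; the wedge equals the tax, 15.9.
Welfare loss = ½ × 227.1429 × 15.9 = 1805.79.

1805.79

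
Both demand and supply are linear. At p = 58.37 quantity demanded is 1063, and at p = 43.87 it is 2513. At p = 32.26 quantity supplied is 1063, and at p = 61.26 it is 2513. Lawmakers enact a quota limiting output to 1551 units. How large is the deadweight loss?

Demand slope = (43.87 − 58.37)/(2513 − 1063) = −0.01, so p = 69 − 0.01q.
Supply slope = (61.26 − 32.26)/(2513 − 1063) = 0.02, so p = 11 + 0.02q.
Competitive equilibrium: 69 − 0.01q = 11 + 0.02q → q* = 1933.3333, p* = 49.6667.
At q = 1551: demand price = 69 − 0.01·1551 = 53.49; supply price = 11 + 0.02·1551 = 42.02.
Δq = 1933.3333 − 1551 = 382.3333; wedge = 53.49 − 42.02 = 11.47.
DWL = ½ × 382.3333 × 11.47 = 2192.68.

2192.68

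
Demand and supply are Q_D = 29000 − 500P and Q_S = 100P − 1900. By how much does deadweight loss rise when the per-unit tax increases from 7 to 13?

5000

In inverse form: demand P = 58 − 0.002Q, supply P = 19 + 0.01Q.
Competitive equilibrium: 58 − 0.002Q = 19 + 0.01Q → Q* = 3250, P* = 51.5.
For a per-unit tax t: ΔQ = t/0.012, so DWL = ½·t·(t/0.012) = t²/0.024.
At t = 7: DWL = 2041.667. At t = 13: DWL = 7041.667.
Increase = 7041.667 − 2041.667 = 5000.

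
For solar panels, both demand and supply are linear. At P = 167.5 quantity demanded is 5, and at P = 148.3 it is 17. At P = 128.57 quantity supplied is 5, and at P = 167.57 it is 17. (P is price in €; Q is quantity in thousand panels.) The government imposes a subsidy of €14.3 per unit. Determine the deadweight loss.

€21.08 thousand

Demand slope = (148.3 − 167.5)/(17 − 5) = −1.6, so P = 175.5 − 1.6Q.
Supply slope = (167.57 − 128.57)/(17 − 5) = 3.25, so P = 112.32 + 3.25Q.
Competitive equilibrium: 175.5 − 1.6Q = 112.32 + 3.25Q → Q* = 13.0268, P* = 154.6571.
The subsidy lowers effective supply by 14.3: P = 98.02 + 3.25Q.
New quantity: 175.5 − 1.6Q = 98.02 + 3.25Q → Q' = 15.9753.
Overproduction ΔQ = 15.9753 − 13.0268 = 2.9485; wedge = subsidy = 14.3.
Welfare loss = ½ × 2.9485 × 14.3 = €21.08 thousand.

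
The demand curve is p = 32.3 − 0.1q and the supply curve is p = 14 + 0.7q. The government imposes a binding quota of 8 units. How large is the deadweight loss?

Competitive equilibrium: 32.3 − 0.1q = 14 + 0.7q → q* = 22.875, p* = 30.0125.
At q = 8: demand price = 32.3 − 0.1·8 = 31.5; supply price = 14 + 0.7·8 = 19.6.
Δq = 22.875 − 8 = 14.875; wedge = 31.5 − 19.6 = 11.9.
DWL = ½ × 14.875 × 11.9 = 88.51.

88.51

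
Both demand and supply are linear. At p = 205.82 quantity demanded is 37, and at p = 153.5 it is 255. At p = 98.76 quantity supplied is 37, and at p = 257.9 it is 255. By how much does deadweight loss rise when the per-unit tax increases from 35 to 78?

2504.64

Demand slope = (153.5 − 205.82)/(255 − 37) = −0.24, so p = 214.7 − 0.24q.
Supply slope = (257.9 − 98.76)/(255 − 37) = 0.73, so p = 71.75 + 0.73q.
Competitive equilibrium: 214.7 − 0.24q = 71.75 + 0.73q → q* = 147.3711, p* = 179.3309.
For a per-unit tax t: Δq = t/0.97, so DWL = ½·t·(t/0.97) = t²/1.94.
At t = 35: DWL = 631.443. At t = 78: DWL = 3136.082.
Increase = 3136.082 − 631.443 = 2504.64.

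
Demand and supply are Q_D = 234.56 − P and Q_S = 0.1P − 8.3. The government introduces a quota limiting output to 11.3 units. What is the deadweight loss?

33.78

In inverse form: demand P = 234.56 − Q, supply P = 83 + 10Q.
Competitive equilibrium: 234.56 − Q = 83 + 10Q → Q* = 13.7782, P* = 220.7818.
At Q = 11.3: demand price = 234.56 − 1·11.3 = 223.26; supply price = 83 + 10·11.3 = 196.
ΔQ = 13.7782 − 11.3 = 2.4782; wedge = 223.26 − 196 = 27.26.
Welfare loss = ½ × 2.4782 × 27.26 = 33.78.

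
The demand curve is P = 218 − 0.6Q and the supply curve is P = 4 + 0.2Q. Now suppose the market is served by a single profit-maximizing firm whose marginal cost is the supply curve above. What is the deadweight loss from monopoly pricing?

5257.19

Competitive equilibrium: 218 − 0.6Q = 4 + 0.2Q → Q* = 267.5, P* = 57.5.
Marginal revenue: MR = 218 − 1.2Q. Set MR = MC: 218 − 1.2Q = 4 + 0.2Q → Q_m = 152.85714.
Price P_m = 218 − 0.6·152.85714 = 126.28572; MC(Q_m) = 4 + 0.2·152.85714 = 34.57143.
Competitive Q* = 267.5, so ΔQ = 114.64286; wedge = 126.28572 − 34.57143 = 91.71429.
DWL = ½ × 114.64286 × 91.71429 = 5257.19.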